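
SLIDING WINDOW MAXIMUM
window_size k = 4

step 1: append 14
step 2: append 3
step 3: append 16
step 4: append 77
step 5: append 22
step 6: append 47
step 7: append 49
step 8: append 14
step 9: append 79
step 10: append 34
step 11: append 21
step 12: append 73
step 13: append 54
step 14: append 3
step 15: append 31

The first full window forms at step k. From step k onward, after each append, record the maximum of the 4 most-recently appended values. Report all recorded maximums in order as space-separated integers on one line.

step 1: append 14 -> window=[14] (not full yet)
step 2: append 3 -> window=[14, 3] (not full yet)
step 3: append 16 -> window=[14, 3, 16] (not full yet)
step 4: append 77 -> window=[14, 3, 16, 77] -> max=77
step 5: append 22 -> window=[3, 16, 77, 22] -> max=77
step 6: append 47 -> window=[16, 77, 22, 47] -> max=77
step 7: append 49 -> window=[77, 22, 47, 49] -> max=77
step 8: append 14 -> window=[22, 47, 49, 14] -> max=49
step 9: append 79 -> window=[47, 49, 14, 79] -> max=79
step 10: append 34 -> window=[49, 14, 79, 34] -> max=79
step 11: append 21 -> window=[14, 79, 34, 21] -> max=79
step 12: append 73 -> window=[79, 34, 21, 73] -> max=79
step 13: append 54 -> window=[34, 21, 73, 54] -> max=73
step 14: append 3 -> window=[21, 73, 54, 3] -> max=73
step 15: append 31 -> window=[73, 54, 3, 31] -> max=73

Answer: 77 77 77 77 49 79 79 79 79 73 73 73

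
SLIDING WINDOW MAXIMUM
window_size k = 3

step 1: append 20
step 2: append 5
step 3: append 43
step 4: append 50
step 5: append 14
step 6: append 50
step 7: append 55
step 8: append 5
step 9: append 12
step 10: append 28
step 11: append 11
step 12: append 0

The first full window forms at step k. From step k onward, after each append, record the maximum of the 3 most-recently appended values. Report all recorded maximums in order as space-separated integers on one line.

Answer: 43 50 50 50 55 55 55 28 28 28

Derivation:
step 1: append 20 -> window=[20] (not full yet)
step 2: append 5 -> window=[20, 5] (not full yet)
step 3: append 43 -> window=[20, 5, 43] -> max=43
step 4: append 50 -> window=[5, 43, 50] -> max=50
step 5: append 14 -> window=[43, 50, 14] -> max=50
step 6: append 50 -> window=[50, 14, 50] -> max=50
step 7: append 55 -> window=[14, 50, 55] -> max=55
step 8: append 5 -> window=[50, 55, 5] -> max=55
step 9: append 12 -> window=[55, 5, 12] -> max=55
step 10: append 28 -> window=[5, 12, 28] -> max=28
step 11: append 11 -> window=[12, 28, 11] -> max=28
step 12: append 0 -> window=[28, 11, 0] -> max=28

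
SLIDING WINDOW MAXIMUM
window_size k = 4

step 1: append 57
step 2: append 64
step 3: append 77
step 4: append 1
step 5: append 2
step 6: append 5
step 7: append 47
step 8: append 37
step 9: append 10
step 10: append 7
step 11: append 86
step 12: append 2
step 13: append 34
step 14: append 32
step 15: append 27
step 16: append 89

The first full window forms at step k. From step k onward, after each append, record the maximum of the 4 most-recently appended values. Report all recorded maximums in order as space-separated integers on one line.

step 1: append 57 -> window=[57] (not full yet)
step 2: append 64 -> window=[57, 64] (not full yet)
step 3: append 77 -> window=[57, 64, 77] (not full yet)
step 4: append 1 -> window=[57, 64, 77, 1] -> max=77
step 5: append 2 -> window=[64, 77, 1, 2] -> max=77
step 6: append 5 -> window=[77, 1, 2, 5] -> max=77
step 7: append 47 -> window=[1, 2, 5, 47] -> max=47
step 8: append 37 -> window=[2, 5, 47, 37] -> max=47
step 9: append 10 -> window=[5, 47, 37, 10] -> max=47
step 10: append 7 -> window=[47, 37, 10, 7] -> max=47
step 11: append 86 -> window=[37, 10, 7, 86] -> max=86
step 12: append 2 -> window=[10, 7, 86, 2] -> max=86
step 13: append 34 -> window=[7, 86, 2, 34] -> max=86
step 14: append 32 -> window=[86, 2, 34, 32] -> max=86
step 15: append 27 -> window=[2, 34, 32, 27] -> max=34
step 16: append 89 -> window=[34, 32, 27, 89] -> max=89

Answer: 77 77 77 47 47 47 47 86 86 86 86 34 89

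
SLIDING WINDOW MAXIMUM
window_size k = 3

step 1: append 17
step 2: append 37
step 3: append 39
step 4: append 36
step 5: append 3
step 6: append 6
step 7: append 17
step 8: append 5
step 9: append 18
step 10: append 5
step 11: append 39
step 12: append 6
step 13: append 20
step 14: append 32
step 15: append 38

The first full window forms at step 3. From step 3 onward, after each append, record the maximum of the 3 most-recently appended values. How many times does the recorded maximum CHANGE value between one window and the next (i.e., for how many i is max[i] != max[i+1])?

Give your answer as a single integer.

step 1: append 17 -> window=[17] (not full yet)
step 2: append 37 -> window=[17, 37] (not full yet)
step 3: append 39 -> window=[17, 37, 39] -> max=39
step 4: append 36 -> window=[37, 39, 36] -> max=39
step 5: append 3 -> window=[39, 36, 3] -> max=39
step 6: append 6 -> window=[36, 3, 6] -> max=36
step 7: append 17 -> window=[3, 6, 17] -> max=17
step 8: append 5 -> window=[6, 17, 5] -> max=17
step 9: append 18 -> window=[17, 5, 18] -> max=18
step 10: append 5 -> window=[5, 18, 5] -> max=18
step 11: append 39 -> window=[18, 5, 39] -> max=39
step 12: append 6 -> window=[5, 39, 6] -> max=39
step 13: append 20 -> window=[39, 6, 20] -> max=39
step 14: append 32 -> window=[6, 20, 32] -> max=32
step 15: append 38 -> window=[20, 32, 38] -> max=38
Recorded maximums: 39 39 39 36 17 17 18 18 39 39 39 32 38
Changes between consecutive maximums: 6

Answer: 6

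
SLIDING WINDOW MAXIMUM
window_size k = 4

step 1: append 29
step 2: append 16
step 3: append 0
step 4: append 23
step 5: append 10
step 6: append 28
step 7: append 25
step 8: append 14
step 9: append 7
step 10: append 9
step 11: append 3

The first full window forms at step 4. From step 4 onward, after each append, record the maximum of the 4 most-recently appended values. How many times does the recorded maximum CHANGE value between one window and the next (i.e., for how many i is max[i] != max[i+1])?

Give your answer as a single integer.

step 1: append 29 -> window=[29] (not full yet)
step 2: append 16 -> window=[29, 16] (not full yet)
step 3: append 0 -> window=[29, 16, 0] (not full yet)
step 4: append 23 -> window=[29, 16, 0, 23] -> max=29
step 5: append 10 -> window=[16, 0, 23, 10] -> max=23
step 6: append 28 -> window=[0, 23, 10, 28] -> max=28
step 7: append 25 -> window=[23, 10, 28, 25] -> max=28
step 8: append 14 -> window=[10, 28, 25, 14] -> max=28
step 9: append 7 -> window=[28, 25, 14, 7] -> max=28
step 10: append 9 -> window=[25, 14, 7, 9] -> max=25
step 11: append 3 -> window=[14, 7, 9, 3] -> max=14
Recorded maximums: 29 23 28 28 28 28 25 14
Changes between consecutive maximums: 4

Answer: 4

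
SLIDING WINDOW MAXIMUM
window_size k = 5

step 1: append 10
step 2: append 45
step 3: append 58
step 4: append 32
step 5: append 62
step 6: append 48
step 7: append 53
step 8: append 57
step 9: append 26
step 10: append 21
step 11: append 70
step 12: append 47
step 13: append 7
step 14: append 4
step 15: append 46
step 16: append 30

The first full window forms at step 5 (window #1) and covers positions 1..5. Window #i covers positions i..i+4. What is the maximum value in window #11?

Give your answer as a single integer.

step 1: append 10 -> window=[10] (not full yet)
step 2: append 45 -> window=[10, 45] (not full yet)
step 3: append 58 -> window=[10, 45, 58] (not full yet)
step 4: append 32 -> window=[10, 45, 58, 32] (not full yet)
step 5: append 62 -> window=[10, 45, 58, 32, 62] -> max=62
step 6: append 48 -> window=[45, 58, 32, 62, 48] -> max=62
step 7: append 53 -> window=[58, 32, 62, 48, 53] -> max=62
step 8: append 57 -> window=[32, 62, 48, 53, 57] -> max=62
step 9: append 26 -> window=[62, 48, 53, 57, 26] -> max=62
step 10: append 21 -> window=[48, 53, 57, 26, 21] -> max=57
step 11: append 70 -> window=[53, 57, 26, 21, 70] -> max=70
step 12: append 47 -> window=[57, 26, 21, 70, 47] -> max=70
step 13: append 7 -> window=[26, 21, 70, 47, 7] -> max=70
step 14: append 4 -> window=[21, 70, 47, 7, 4] -> max=70
step 15: append 46 -> window=[70, 47, 7, 4, 46] -> max=70
Window #11 max = 70

Answer: 70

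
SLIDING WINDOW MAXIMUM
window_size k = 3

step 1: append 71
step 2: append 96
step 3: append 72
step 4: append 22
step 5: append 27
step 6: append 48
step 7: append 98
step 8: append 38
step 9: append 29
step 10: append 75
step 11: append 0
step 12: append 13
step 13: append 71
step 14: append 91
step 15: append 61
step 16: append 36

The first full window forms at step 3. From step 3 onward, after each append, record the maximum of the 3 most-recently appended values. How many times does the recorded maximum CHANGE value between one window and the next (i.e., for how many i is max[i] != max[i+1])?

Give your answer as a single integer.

Answer: 6

Derivation:
step 1: append 71 -> window=[71] (not full yet)
step 2: append 96 -> window=[71, 96] (not full yet)
step 3: append 72 -> window=[71, 96, 72] -> max=96
step 4: append 22 -> window=[96, 72, 22] -> max=96
step 5: append 27 -> window=[72, 22, 27] -> max=72
step 6: append 48 -> window=[22, 27, 48] -> max=48
step 7: append 98 -> window=[27, 48, 98] -> max=98
step 8: append 38 -> window=[48, 98, 38] -> max=98
step 9: append 29 -> window=[98, 38, 29] -> max=98
step 10: append 75 -> window=[38, 29, 75] -> max=75
step 11: append 0 -> window=[29, 75, 0] -> max=75
step 12: append 13 -> window=[75, 0, 13] -> max=75
step 13: append 71 -> window=[0, 13, 71] -> max=71
step 14: append 91 -> window=[13, 71, 91] -> max=91
step 15: append 61 -> window=[71, 91, 61] -> max=91
step 16: append 36 -> window=[91, 61, 36] -> max=91
Recorded maximums: 96 96 72 48 98 98 98 75 75 75 71 91 91 91
Changes between consecutive maximums: 6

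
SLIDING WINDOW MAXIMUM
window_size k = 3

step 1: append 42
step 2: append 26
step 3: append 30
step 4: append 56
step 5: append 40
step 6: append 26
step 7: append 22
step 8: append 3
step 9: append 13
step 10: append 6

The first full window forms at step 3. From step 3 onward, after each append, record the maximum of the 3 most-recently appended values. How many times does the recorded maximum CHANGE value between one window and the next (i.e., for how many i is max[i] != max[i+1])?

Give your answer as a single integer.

step 1: append 42 -> window=[42] (not full yet)
step 2: append 26 -> window=[42, 26] (not full yet)
step 3: append 30 -> window=[42, 26, 30] -> max=42
step 4: append 56 -> window=[26, 30, 56] -> max=56
step 5: append 40 -> window=[30, 56, 40] -> max=56
step 6: append 26 -> window=[56, 40, 26] -> max=56
step 7: append 22 -> window=[40, 26, 22] -> max=40
step 8: append 3 -> window=[26, 22, 3] -> max=26
step 9: append 13 -> window=[22, 3, 13] -> max=22
step 10: append 6 -> window=[3, 13, 6] -> max=13
Recorded maximums: 42 56 56 56 40 26 22 13
Changes between consecutive maximums: 5

Answer: 5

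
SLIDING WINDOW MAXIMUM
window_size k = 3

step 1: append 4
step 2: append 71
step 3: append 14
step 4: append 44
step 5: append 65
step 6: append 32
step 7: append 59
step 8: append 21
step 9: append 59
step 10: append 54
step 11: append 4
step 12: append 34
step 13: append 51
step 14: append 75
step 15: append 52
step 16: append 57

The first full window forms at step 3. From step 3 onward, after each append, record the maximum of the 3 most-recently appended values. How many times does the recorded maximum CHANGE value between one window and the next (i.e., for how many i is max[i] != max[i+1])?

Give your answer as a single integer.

Answer: 5

Derivation:
step 1: append 4 -> window=[4] (not full yet)
step 2: append 71 -> window=[4, 71] (not full yet)
step 3: append 14 -> window=[4, 71, 14] -> max=71
step 4: append 44 -> window=[71, 14, 44] -> max=71
step 5: append 65 -> window=[14, 44, 65] -> max=65
step 6: append 32 -> window=[44, 65, 32] -> max=65
step 7: append 59 -> window=[65, 32, 59] -> max=65
step 8: append 21 -> window=[32, 59, 21] -> max=59
step 9: append 59 -> window=[59, 21, 59] -> max=59
step 10: append 54 -> window=[21, 59, 54] -> max=59
step 11: append 4 -> window=[59, 54, 4] -> max=59
step 12: append 34 -> window=[54, 4, 34] -> max=54
step 13: append 51 -> window=[4, 34, 51] -> max=51
step 14: append 75 -> window=[34, 51, 75] -> max=75
step 15: append 52 -> window=[51, 75, 52] -> max=75
step 16: append 57 -> window=[75, 52, 57] -> max=75
Recorded maximums: 71 71 65 65 65 59 59 59 59 54 51 75 75 75
Changes between consecutive maximums: 5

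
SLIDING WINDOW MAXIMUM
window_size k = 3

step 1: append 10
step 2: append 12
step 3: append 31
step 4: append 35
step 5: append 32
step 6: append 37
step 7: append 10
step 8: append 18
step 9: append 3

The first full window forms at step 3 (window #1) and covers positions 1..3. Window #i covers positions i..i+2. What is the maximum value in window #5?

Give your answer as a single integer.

Answer: 37

Derivation:
step 1: append 10 -> window=[10] (not full yet)
step 2: append 12 -> window=[10, 12] (not full yet)
step 3: append 31 -> window=[10, 12, 31] -> max=31
step 4: append 35 -> window=[12, 31, 35] -> max=35
step 5: append 32 -> window=[31, 35, 32] -> max=35
step 6: append 37 -> window=[35, 32, 37] -> max=37
step 7: append 10 -> window=[32, 37, 10] -> max=37
Window #5 max = 37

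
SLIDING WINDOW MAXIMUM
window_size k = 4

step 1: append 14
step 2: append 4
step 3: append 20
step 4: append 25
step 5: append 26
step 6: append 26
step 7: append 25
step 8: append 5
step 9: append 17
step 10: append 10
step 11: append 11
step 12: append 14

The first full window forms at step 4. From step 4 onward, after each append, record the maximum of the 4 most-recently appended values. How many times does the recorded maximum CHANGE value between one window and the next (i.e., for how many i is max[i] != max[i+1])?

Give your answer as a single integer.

Answer: 3

Derivation:
step 1: append 14 -> window=[14] (not full yet)
step 2: append 4 -> window=[14, 4] (not full yet)
step 3: append 20 -> window=[14, 4, 20] (not full yet)
step 4: append 25 -> window=[14, 4, 20, 25] -> max=25
step 5: append 26 -> window=[4, 20, 25, 26] -> max=26
step 6: append 26 -> window=[20, 25, 26, 26] -> max=26
step 7: append 25 -> window=[25, 26, 26, 25] -> max=26
step 8: append 5 -> window=[26, 26, 25, 5] -> max=26
step 9: append 17 -> window=[26, 25, 5, 17] -> max=26
step 10: append 10 -> window=[25, 5, 17, 10] -> max=25
step 11: append 11 -> window=[5, 17, 10, 11] -> max=17
step 12: append 14 -> window=[17, 10, 11, 14] -> max=17
Recorded maximums: 25 26 26 26 26 26 25 17 17
Changes between consecutive maximums: 3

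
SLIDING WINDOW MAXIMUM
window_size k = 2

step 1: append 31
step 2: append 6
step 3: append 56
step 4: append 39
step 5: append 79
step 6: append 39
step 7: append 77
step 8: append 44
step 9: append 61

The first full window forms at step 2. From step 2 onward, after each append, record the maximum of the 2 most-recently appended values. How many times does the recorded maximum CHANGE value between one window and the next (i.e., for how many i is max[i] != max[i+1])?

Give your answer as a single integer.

Answer: 4

Derivation:
step 1: append 31 -> window=[31] (not full yet)
step 2: append 6 -> window=[31, 6] -> max=31
step 3: append 56 -> window=[6, 56] -> max=56
step 4: append 39 -> window=[56, 39] -> max=56
step 5: append 79 -> window=[39, 79] -> max=79
step 6: append 39 -> window=[79, 39] -> max=79
step 7: append 77 -> window=[39, 77] -> max=77
step 8: append 44 -> window=[77, 44] -> max=77
step 9: append 61 -> window=[44, 61] -> max=61
Recorded maximums: 31 56 56 79 79 77 77 61
Changes between consecutive maximums: 4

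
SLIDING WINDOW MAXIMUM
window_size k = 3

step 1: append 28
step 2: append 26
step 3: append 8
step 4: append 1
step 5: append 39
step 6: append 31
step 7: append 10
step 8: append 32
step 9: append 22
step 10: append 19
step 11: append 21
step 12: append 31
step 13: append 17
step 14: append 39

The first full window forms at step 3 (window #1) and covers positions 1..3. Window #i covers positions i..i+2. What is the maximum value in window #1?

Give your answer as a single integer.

Answer: 28

Derivation:
step 1: append 28 -> window=[28] (not full yet)
step 2: append 26 -> window=[28, 26] (not full yet)
step 3: append 8 -> window=[28, 26, 8] -> max=28
Window #1 max = 28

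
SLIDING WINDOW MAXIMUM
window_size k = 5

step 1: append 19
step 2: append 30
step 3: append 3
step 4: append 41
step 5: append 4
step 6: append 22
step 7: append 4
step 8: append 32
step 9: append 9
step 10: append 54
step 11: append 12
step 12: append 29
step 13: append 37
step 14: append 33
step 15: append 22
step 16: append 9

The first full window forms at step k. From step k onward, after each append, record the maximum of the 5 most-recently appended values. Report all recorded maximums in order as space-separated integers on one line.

Answer: 41 41 41 41 32 54 54 54 54 54 37 37

Derivation:
step 1: append 19 -> window=[19] (not full yet)
step 2: append 30 -> window=[19, 30] (not full yet)
step 3: append 3 -> window=[19, 30, 3] (not full yet)
step 4: append 41 -> window=[19, 30, 3, 41] (not full yet)
step 5: append 4 -> window=[19, 30, 3, 41, 4] -> max=41
step 6: append 22 -> window=[30, 3, 41, 4, 22] -> max=41
step 7: append 4 -> window=[3, 41, 4, 22, 4] -> max=41
step 8: append 32 -> window=[41, 4, 22, 4, 32] -> max=41
step 9: append 9 -> window=[4, 22, 4, 32, 9] -> max=32
step 10: append 54 -> window=[22, 4, 32, 9, 54] -> max=54
step 11: append 12 -> window=[4, 32, 9, 54, 12] -> max=54
step 12: append 29 -> window=[32, 9, 54, 12, 29] -> max=54
step 13: append 37 -> window=[9, 54, 12, 29, 37] -> max=54
step 14: append 33 -> window=[54, 12, 29, 37, 33] -> max=54
step 15: append 22 -> window=[12, 29, 37, 33, 22] -> max=37
step 16: append 9 -> window=[29, 37, 33, 22, 9] -> max=37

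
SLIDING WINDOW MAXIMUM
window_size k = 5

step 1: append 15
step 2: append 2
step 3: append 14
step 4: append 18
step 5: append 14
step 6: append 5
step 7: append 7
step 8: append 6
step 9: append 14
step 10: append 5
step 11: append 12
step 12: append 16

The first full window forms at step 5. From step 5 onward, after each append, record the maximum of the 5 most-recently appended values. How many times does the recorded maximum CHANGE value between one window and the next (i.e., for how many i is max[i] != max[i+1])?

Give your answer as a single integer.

step 1: append 15 -> window=[15] (not full yet)
step 2: append 2 -> window=[15, 2] (not full yet)
step 3: append 14 -> window=[15, 2, 14] (not full yet)
step 4: append 18 -> window=[15, 2, 14, 18] (not full yet)
step 5: append 14 -> window=[15, 2, 14, 18, 14] -> max=18
step 6: append 5 -> window=[2, 14, 18, 14, 5] -> max=18
step 7: append 7 -> window=[14, 18, 14, 5, 7] -> max=18
step 8: append 6 -> window=[18, 14, 5, 7, 6] -> max=18
step 9: append 14 -> window=[14, 5, 7, 6, 14] -> max=14
step 10: append 5 -> window=[5, 7, 6, 14, 5] -> max=14
step 11: append 12 -> window=[7, 6, 14, 5, 12] -> max=14
step 12: append 16 -> window=[6, 14, 5, 12, 16] -> max=16
Recorded maximums: 18 18 18 18 14 14 14 16
Changes between consecutive maximums: 2

Answer: 2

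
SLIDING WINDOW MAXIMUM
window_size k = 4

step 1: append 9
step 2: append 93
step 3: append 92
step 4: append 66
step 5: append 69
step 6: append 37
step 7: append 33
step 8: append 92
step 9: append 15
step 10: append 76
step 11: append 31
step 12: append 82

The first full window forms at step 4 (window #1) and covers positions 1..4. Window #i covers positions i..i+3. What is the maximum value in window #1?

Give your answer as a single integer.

Answer: 93

Derivation:
step 1: append 9 -> window=[9] (not full yet)
step 2: append 93 -> window=[9, 93] (not full yet)
step 3: append 92 -> window=[9, 93, 92] (not full yet)
step 4: append 66 -> window=[9, 93, 92, 66] -> max=93
Window #1 max = 93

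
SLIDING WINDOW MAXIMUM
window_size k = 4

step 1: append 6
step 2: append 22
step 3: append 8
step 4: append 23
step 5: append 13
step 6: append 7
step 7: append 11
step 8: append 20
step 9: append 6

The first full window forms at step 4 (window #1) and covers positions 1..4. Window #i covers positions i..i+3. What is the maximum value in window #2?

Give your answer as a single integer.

step 1: append 6 -> window=[6] (not full yet)
step 2: append 22 -> window=[6, 22] (not full yet)
step 3: append 8 -> window=[6, 22, 8] (not full yet)
step 4: append 23 -> window=[6, 22, 8, 23] -> max=23
step 5: append 13 -> window=[22, 8, 23, 13] -> max=23
Window #2 max = 23

Answer: 23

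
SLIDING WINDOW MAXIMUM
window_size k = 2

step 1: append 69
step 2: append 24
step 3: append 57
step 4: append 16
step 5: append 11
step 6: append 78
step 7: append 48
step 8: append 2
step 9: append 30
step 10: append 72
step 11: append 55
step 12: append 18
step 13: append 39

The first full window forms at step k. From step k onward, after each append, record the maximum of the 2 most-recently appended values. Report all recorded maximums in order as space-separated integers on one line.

Answer: 69 57 57 16 78 78 48 30 72 72 55 39

Derivation:
step 1: append 69 -> window=[69] (not full yet)
step 2: append 24 -> window=[69, 24] -> max=69
step 3: append 57 -> window=[24, 57] -> max=57
step 4: append 16 -> window=[57, 16] -> max=57
step 5: append 11 -> window=[16, 11] -> max=16
step 6: append 78 -> window=[11, 78] -> max=78
step 7: append 48 -> window=[78, 48] -> max=78
step 8: append 2 -> window=[48, 2] -> max=48
step 9: append 30 -> window=[2, 30] -> max=30
step 10: append 72 -> window=[30, 72] -> max=72
step 11: append 55 -> window=[72, 55] -> max=72
step 12: append 18 -> window=[55, 18] -> max=55
step 13: append 39 -> window=[18, 39] -> max=39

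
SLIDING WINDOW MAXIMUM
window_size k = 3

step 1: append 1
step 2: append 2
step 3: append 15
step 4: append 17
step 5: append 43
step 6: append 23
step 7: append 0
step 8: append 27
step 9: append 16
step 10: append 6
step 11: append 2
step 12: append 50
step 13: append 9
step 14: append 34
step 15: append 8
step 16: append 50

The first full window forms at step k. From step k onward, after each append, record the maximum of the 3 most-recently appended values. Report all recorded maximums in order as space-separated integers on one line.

Answer: 15 17 43 43 43 27 27 27 16 50 50 50 34 50

Derivation:
step 1: append 1 -> window=[1] (not full yet)
step 2: append 2 -> window=[1, 2] (not full yet)
step 3: append 15 -> window=[1, 2, 15] -> max=15
step 4: append 17 -> window=[2, 15, 17] -> max=17
step 5: append 43 -> window=[15, 17, 43] -> max=43
step 6: append 23 -> window=[17, 43, 23] -> max=43
step 7: append 0 -> window=[43, 23, 0] -> max=43
step 8: append 27 -> window=[23, 0, 27] -> max=27
step 9: append 16 -> window=[0, 27, 16] -> max=27
step 10: append 6 -> window=[27, 16, 6] -> max=27
step 11: append 2 -> window=[16, 6, 2] -> max=16
step 12: append 50 -> window=[6, 2, 50] -> max=50
step 13: append 9 -> window=[2, 50, 9] -> max=50
step 14: append 34 -> window=[50, 9, 34] -> max=50
step 15: append 8 -> window=[9, 34, 8] -> max=34
step 16: append 50 -> window=[34, 8, 50] -> max=50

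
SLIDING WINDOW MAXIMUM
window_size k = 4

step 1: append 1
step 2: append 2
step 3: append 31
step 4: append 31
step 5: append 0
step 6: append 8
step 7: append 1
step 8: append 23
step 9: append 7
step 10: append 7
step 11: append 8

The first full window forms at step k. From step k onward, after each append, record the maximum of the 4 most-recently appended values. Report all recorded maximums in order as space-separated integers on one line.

Answer: 31 31 31 31 23 23 23 23

Derivation:
step 1: append 1 -> window=[1] (not full yet)
step 2: append 2 -> window=[1, 2] (not full yet)
step 3: append 31 -> window=[1, 2, 31] (not full yet)
step 4: append 31 -> window=[1, 2, 31, 31] -> max=31
step 5: append 0 -> window=[2, 31, 31, 0] -> max=31
step 6: append 8 -> window=[31, 31, 0, 8] -> max=31
step 7: append 1 -> window=[31, 0, 8, 1] -> max=31
step 8: append 23 -> window=[0, 8, 1, 23] -> max=23
step 9: append 7 -> window=[8, 1, 23, 7] -> max=23
step 10: append 7 -> window=[1, 23, 7, 7] -> max=23
step 11: append 8 -> window=[23, 7, 7, 8] -> max=23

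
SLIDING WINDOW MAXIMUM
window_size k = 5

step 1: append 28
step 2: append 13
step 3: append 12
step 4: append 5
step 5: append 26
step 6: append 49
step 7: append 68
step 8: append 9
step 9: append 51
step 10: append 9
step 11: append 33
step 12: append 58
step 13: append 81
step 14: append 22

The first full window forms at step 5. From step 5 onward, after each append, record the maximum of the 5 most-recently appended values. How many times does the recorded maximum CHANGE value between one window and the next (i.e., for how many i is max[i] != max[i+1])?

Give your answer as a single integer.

step 1: append 28 -> window=[28] (not full yet)
step 2: append 13 -> window=[28, 13] (not full yet)
step 3: append 12 -> window=[28, 13, 12] (not full yet)
step 4: append 5 -> window=[28, 13, 12, 5] (not full yet)
step 5: append 26 -> window=[28, 13, 12, 5, 26] -> max=28
step 6: append 49 -> window=[13, 12, 5, 26, 49] -> max=49
step 7: append 68 -> window=[12, 5, 26, 49, 68] -> max=68
step 8: append 9 -> window=[5, 26, 49, 68, 9] -> max=68
step 9: append 51 -> window=[26, 49, 68, 9, 51] -> max=68
step 10: append 9 -> window=[49, 68, 9, 51, 9] -> max=68
step 11: append 33 -> window=[68, 9, 51, 9, 33] -> max=68
step 12: append 58 -> window=[9, 51, 9, 33, 58] -> max=58
step 13: append 81 -> window=[51, 9, 33, 58, 81] -> max=81
step 14: append 22 -> window=[9, 33, 58, 81, 22] -> max=81
Recorded maximums: 28 49 68 68 68 68 68 58 81 81
Changes between consecutive maximums: 4

Answer: 4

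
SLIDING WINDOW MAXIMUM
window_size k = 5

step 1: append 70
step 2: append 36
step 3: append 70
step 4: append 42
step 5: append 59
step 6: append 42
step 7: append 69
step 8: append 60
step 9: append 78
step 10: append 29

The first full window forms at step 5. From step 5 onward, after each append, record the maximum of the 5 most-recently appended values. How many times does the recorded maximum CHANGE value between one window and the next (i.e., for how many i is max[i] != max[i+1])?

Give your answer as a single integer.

Answer: 2

Derivation:
step 1: append 70 -> window=[70] (not full yet)
step 2: append 36 -> window=[70, 36] (not full yet)
step 3: append 70 -> window=[70, 36, 70] (not full yet)
step 4: append 42 -> window=[70, 36, 70, 42] (not full yet)
step 5: append 59 -> window=[70, 36, 70, 42, 59] -> max=70
step 6: append 42 -> window=[36, 70, 42, 59, 42] -> max=70
step 7: append 69 -> window=[70, 42, 59, 42, 69] -> max=70
step 8: append 60 -> window=[42, 59, 42, 69, 60] -> max=69
step 9: append 78 -> window=[59, 42, 69, 60, 78] -> max=78
step 10: append 29 -> window=[42, 69, 60, 78, 29] -> max=78
Recorded maximums: 70 70 70 69 78 78
Changes between consecutive maximums: 2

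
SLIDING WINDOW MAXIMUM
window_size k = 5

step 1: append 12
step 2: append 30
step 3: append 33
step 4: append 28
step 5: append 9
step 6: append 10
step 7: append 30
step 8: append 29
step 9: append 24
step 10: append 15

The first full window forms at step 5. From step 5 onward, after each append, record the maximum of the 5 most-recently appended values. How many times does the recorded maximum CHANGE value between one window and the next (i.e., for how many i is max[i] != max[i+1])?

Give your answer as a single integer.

step 1: append 12 -> window=[12] (not full yet)
step 2: append 30 -> window=[12, 30] (not full yet)
step 3: append 33 -> window=[12, 30, 33] (not full yet)
step 4: append 28 -> window=[12, 30, 33, 28] (not full yet)
step 5: append 9 -> window=[12, 30, 33, 28, 9] -> max=33
step 6: append 10 -> window=[30, 33, 28, 9, 10] -> max=33
step 7: append 30 -> window=[33, 28, 9, 10, 30] -> max=33
step 8: append 29 -> window=[28, 9, 10, 30, 29] -> max=30
step 9: append 24 -> window=[9, 10, 30, 29, 24] -> max=30
step 10: append 15 -> window=[10, 30, 29, 24, 15] -> max=30
Recorded maximums: 33 33 33 30 30 30
Changes between consecutive maximums: 1

Answer: 1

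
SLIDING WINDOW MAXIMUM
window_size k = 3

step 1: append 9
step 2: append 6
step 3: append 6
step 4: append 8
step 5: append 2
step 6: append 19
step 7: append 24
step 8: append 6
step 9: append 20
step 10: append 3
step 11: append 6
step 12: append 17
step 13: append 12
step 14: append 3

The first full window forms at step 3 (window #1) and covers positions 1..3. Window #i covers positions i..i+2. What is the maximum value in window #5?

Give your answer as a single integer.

Answer: 24

Derivation:
step 1: append 9 -> window=[9] (not full yet)
step 2: append 6 -> window=[9, 6] (not full yet)
step 3: append 6 -> window=[9, 6, 6] -> max=9
step 4: append 8 -> window=[6, 6, 8] -> max=8
step 5: append 2 -> window=[6, 8, 2] -> max=8
step 6: append 19 -> window=[8, 2, 19] -> max=19
step 7: append 24 -> window=[2, 19, 24] -> max=24
Window #5 max = 24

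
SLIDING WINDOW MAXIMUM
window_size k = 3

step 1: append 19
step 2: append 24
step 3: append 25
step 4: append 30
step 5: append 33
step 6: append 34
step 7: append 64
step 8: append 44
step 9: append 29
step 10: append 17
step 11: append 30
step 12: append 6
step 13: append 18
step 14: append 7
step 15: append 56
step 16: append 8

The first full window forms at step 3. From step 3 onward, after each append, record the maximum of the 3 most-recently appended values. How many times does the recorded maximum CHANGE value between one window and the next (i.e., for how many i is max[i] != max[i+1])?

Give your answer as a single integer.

step 1: append 19 -> window=[19] (not full yet)
step 2: append 24 -> window=[19, 24] (not full yet)
step 3: append 25 -> window=[19, 24, 25] -> max=25
step 4: append 30 -> window=[24, 25, 30] -> max=30
step 5: append 33 -> window=[25, 30, 33] -> max=33
step 6: append 34 -> window=[30, 33, 34] -> max=34
step 7: append 64 -> window=[33, 34, 64] -> max=64
step 8: append 44 -> window=[34, 64, 44] -> max=64
step 9: append 29 -> window=[64, 44, 29] -> max=64
step 10: append 17 -> window=[44, 29, 17] -> max=44
step 11: append 30 -> window=[29, 17, 30] -> max=30
step 12: append 6 -> window=[17, 30, 6] -> max=30
step 13: append 18 -> window=[30, 6, 18] -> max=30
step 14: append 7 -> window=[6, 18, 7] -> max=18
step 15: append 56 -> window=[18, 7, 56] -> max=56
step 16: append 8 -> window=[7, 56, 8] -> max=56
Recorded maximums: 25 30 33 34 64 64 64 44 30 30 30 18 56 56
Changes between consecutive maximums: 8

Answer: 8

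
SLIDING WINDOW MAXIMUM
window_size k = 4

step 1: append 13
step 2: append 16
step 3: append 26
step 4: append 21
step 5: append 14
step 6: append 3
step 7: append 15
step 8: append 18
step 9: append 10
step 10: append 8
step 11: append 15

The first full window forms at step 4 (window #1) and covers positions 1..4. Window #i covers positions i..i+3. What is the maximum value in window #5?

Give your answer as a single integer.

Answer: 18

Derivation:
step 1: append 13 -> window=[13] (not full yet)
step 2: append 16 -> window=[13, 16] (not full yet)
step 3: append 26 -> window=[13, 16, 26] (not full yet)
step 4: append 21 -> window=[13, 16, 26, 21] -> max=26
step 5: append 14 -> window=[16, 26, 21, 14] -> max=26
step 6: append 3 -> window=[26, 21, 14, 3] -> max=26
step 7: append 15 -> window=[21, 14, 3, 15] -> max=21
step 8: append 18 -> window=[14, 3, 15, 18] -> max=18
Window #5 max = 18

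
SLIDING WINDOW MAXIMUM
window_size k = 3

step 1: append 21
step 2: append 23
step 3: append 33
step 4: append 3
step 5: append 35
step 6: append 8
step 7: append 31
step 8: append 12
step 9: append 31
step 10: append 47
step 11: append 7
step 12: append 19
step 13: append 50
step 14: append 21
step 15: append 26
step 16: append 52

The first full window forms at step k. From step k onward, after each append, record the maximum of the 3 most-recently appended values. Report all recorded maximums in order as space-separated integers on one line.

step 1: append 21 -> window=[21] (not full yet)
step 2: append 23 -> window=[21, 23] (not full yet)
step 3: append 33 -> window=[21, 23, 33] -> max=33
step 4: append 3 -> window=[23, 33, 3] -> max=33
step 5: append 35 -> window=[33, 3, 35] -> max=35
step 6: append 8 -> window=[3, 35, 8] -> max=35
step 7: append 31 -> window=[35, 8, 31] -> max=35
step 8: append 12 -> window=[8, 31, 12] -> max=31
step 9: append 31 -> window=[31, 12, 31] -> max=31
step 10: append 47 -> window=[12, 31, 47] -> max=47
step 11: append 7 -> window=[31, 47, 7] -> max=47
step 12: append 19 -> window=[47, 7, 19] -> max=47
step 13: append 50 -> window=[7, 19, 50] -> max=50
step 14: append 21 -> window=[19, 50, 21] -> max=50
step 15: append 26 -> window=[50, 21, 26] -> max=50
step 16: append 52 -> window=[21, 26, 52] -> max=52

Answer: 33 33 35 35 35 31 31 47 47 47 50 50 50 52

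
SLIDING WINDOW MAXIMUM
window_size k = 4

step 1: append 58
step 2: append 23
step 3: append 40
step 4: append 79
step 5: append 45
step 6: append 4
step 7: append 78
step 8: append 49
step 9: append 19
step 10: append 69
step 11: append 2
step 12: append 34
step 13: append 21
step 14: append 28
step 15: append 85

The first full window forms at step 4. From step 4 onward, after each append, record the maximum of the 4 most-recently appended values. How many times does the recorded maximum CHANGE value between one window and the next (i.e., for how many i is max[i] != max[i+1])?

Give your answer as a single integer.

Answer: 4

Derivation:
step 1: append 58 -> window=[58] (not full yet)
step 2: append 23 -> window=[58, 23] (not full yet)
step 3: append 40 -> window=[58, 23, 40] (not full yet)
step 4: append 79 -> window=[58, 23, 40, 79] -> max=79
step 5: append 45 -> window=[23, 40, 79, 45] -> max=79
step 6: append 4 -> window=[40, 79, 45, 4] -> max=79
step 7: append 78 -> window=[79, 45, 4, 78] -> max=79
step 8: append 49 -> window=[45, 4, 78, 49] -> max=78
step 9: append 19 -> window=[4, 78, 49, 19] -> max=78
step 10: append 69 -> window=[78, 49, 19, 69] -> max=78
step 11: append 2 -> window=[49, 19, 69, 2] -> max=69
step 12: append 34 -> window=[19, 69, 2, 34] -> max=69
step 13: append 21 -> window=[69, 2, 34, 21] -> max=69
step 14: append 28 -> window=[2, 34, 21, 28] -> max=34
step 15: append 85 -> window=[34, 21, 28, 85] -> max=85
Recorded maximums: 79 79 79 79 78 78 78 69 69 69 34 85
Changes between consecutive maximums: 4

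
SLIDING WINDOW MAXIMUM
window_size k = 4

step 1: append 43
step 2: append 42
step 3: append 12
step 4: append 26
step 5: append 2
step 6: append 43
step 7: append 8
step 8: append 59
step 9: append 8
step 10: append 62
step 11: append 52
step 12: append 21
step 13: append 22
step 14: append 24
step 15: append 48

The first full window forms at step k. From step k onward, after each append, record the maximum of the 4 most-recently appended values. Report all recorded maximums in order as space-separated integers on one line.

Answer: 43 42 43 43 59 59 62 62 62 62 52 48

Derivation:
step 1: append 43 -> window=[43] (not full yet)
step 2: append 42 -> window=[43, 42] (not full yet)
step 3: append 12 -> window=[43, 42, 12] (not full yet)
step 4: append 26 -> window=[43, 42, 12, 26] -> max=43
step 5: append 2 -> window=[42, 12, 26, 2] -> max=42
step 6: append 43 -> window=[12, 26, 2, 43] -> max=43
step 7: append 8 -> window=[26, 2, 43, 8] -> max=43
step 8: append 59 -> window=[2, 43, 8, 59] -> max=59
step 9: append 8 -> window=[43, 8, 59, 8] -> max=59
step 10: append 62 -> window=[8, 59, 8, 62] -> max=62
step 11: append 52 -> window=[59, 8, 62, 52] -> max=62
step 12: append 21 -> window=[8, 62, 52, 21] -> max=62
step 13: append 22 -> window=[62, 52, 21, 22] -> max=62
step 14: append 24 -> window=[52, 21, 22, 24] -> max=52
step 15: append 48 -> window=[21, 22, 24, 48] -> max=48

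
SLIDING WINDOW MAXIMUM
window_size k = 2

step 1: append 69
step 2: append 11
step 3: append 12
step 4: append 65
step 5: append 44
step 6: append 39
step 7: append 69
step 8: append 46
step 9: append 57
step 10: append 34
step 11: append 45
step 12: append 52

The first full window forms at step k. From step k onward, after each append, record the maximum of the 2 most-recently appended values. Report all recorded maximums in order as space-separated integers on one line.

step 1: append 69 -> window=[69] (not full yet)
step 2: append 11 -> window=[69, 11] -> max=69
step 3: append 12 -> window=[11, 12] -> max=12
step 4: append 65 -> window=[12, 65] -> max=65
step 5: append 44 -> window=[65, 44] -> max=65
step 6: append 39 -> window=[44, 39] -> max=44
step 7: append 69 -> window=[39, 69] -> max=69
step 8: append 46 -> window=[69, 46] -> max=69
step 9: append 57 -> window=[46, 57] -> max=57
step 10: append 34 -> window=[57, 34] -> max=57
step 11: append 45 -> window=[34, 45] -> max=45
step 12: append 52 -> window=[45, 52] -> max=52

Answer: 69 12 65 65 44 69 69 57 57 45 52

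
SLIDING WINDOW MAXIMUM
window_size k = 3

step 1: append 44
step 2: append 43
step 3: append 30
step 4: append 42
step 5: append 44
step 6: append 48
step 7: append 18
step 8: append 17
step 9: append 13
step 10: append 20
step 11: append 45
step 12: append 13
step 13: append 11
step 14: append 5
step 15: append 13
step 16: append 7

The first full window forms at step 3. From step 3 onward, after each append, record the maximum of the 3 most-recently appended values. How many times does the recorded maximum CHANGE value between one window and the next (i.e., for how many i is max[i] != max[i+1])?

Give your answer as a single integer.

Answer: 7

Derivation:
step 1: append 44 -> window=[44] (not full yet)
step 2: append 43 -> window=[44, 43] (not full yet)
step 3: append 30 -> window=[44, 43, 30] -> max=44
step 4: append 42 -> window=[43, 30, 42] -> max=43
step 5: append 44 -> window=[30, 42, 44] -> max=44
step 6: append 48 -> window=[42, 44, 48] -> max=48
step 7: append 18 -> window=[44, 48, 18] -> max=48
step 8: append 17 -> window=[48, 18, 17] -> max=48
step 9: append 13 -> window=[18, 17, 13] -> max=18
step 10: append 20 -> window=[17, 13, 20] -> max=20
step 11: append 45 -> window=[13, 20, 45] -> max=45
step 12: append 13 -> window=[20, 45, 13] -> max=45
step 13: append 11 -> window=[45, 13, 11] -> max=45
step 14: append 5 -> window=[13, 11, 5] -> max=13
step 15: append 13 -> window=[11, 5, 13] -> max=13
step 16: append 7 -> window=[5, 13, 7] -> max=13
Recorded maximums: 44 43 44 48 48 48 18 20 45 45 45 13 13 13
Changes between consecutive maximums: 7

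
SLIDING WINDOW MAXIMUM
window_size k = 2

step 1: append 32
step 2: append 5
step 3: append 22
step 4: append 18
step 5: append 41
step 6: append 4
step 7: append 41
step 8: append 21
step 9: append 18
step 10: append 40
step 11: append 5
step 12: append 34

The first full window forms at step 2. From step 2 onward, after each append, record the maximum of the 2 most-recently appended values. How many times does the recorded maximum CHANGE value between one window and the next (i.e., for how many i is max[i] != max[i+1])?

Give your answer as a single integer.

step 1: append 32 -> window=[32] (not full yet)
step 2: append 5 -> window=[32, 5] -> max=32
step 3: append 22 -> window=[5, 22] -> max=22
step 4: append 18 -> window=[22, 18] -> max=22
step 5: append 41 -> window=[18, 41] -> max=41
step 6: append 4 -> window=[41, 4] -> max=41
step 7: append 41 -> window=[4, 41] -> max=41
step 8: append 21 -> window=[41, 21] -> max=41
step 9: append 18 -> window=[21, 18] -> max=21
step 10: append 40 -> window=[18, 40] -> max=40
step 11: append 5 -> window=[40, 5] -> max=40
step 12: append 34 -> window=[5, 34] -> max=34
Recorded maximums: 32 22 22 41 41 41 41 21 40 40 34
Changes between consecutive maximums: 5

Answer: 5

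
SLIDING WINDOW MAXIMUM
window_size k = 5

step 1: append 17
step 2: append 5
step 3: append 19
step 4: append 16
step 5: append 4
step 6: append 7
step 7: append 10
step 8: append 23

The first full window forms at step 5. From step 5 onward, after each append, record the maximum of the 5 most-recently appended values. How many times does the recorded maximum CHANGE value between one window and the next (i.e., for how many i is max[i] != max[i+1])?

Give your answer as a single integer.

step 1: append 17 -> window=[17] (not full yet)
step 2: append 5 -> window=[17, 5] (not full yet)
step 3: append 19 -> window=[17, 5, 19] (not full yet)
step 4: append 16 -> window=[17, 5, 19, 16] (not full yet)
step 5: append 4 -> window=[17, 5, 19, 16, 4] -> max=19
step 6: append 7 -> window=[5, 19, 16, 4, 7] -> max=19
step 7: append 10 -> window=[19, 16, 4, 7, 10] -> max=19
step 8: append 23 -> window=[16, 4, 7, 10, 23] -> max=23
Recorded maximums: 19 19 19 23
Changes between consecutive maximums: 1

Answer: 1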